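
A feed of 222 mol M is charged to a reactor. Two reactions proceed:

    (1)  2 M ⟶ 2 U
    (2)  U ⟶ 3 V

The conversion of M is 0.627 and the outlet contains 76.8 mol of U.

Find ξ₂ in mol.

ξ₂ = 62.4 mol

Conversion of M: M consumed = 2ξ₁ = 0.627 × 222 → ξ₁ = 69.6 mol.
U balance: n_U = 0 + 2ξ₁ − 1ξ₂ = 76.8 → ξ₂ = (2·69.6 − 76.8)/1 = 62.39 mol.
Outlet amounts (n = n₀ + Σ ν·ξ):
  M: 222 − 2(69.6) = 82.81
  U: 0 + 2(69.6) − 1(62.39) = 76.8
  V: 0 + 3(62.39) = 187.2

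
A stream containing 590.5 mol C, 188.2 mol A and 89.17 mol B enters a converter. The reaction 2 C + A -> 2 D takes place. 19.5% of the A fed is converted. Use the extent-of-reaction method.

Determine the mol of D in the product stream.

73.4 mol

A reacted = 0.195 × 188.2 = 36.7 mol; ν_A = −1, so ξ = 36.7/1 = 36.7 mol.
Outlet amounts (n = n₀ + ν ξ):
  C: 590.5 − 2(36.7) = 517.1
  A: 188.2 − 1(36.7) = 151.5
  D: 0 + 2(36.7) = 73.4
  B: 89.17 (inert)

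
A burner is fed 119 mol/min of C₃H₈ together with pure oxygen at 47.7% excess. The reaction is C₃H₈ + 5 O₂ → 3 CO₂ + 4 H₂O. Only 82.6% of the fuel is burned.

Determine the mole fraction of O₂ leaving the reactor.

Stoichiometric O₂ = 5 × 119 = 595 mol/min; O₂ fed = 595 × 1.477 = 878.8 mol/min.
Fuel reacted = 0.826 × 119 → ξ = 98.29 mol/min.
Outlet (n = n₀ + ν ξ):
  C₃H₈: 119 − 1(98.29) = 20.71
  O₂: 878.8 − 5(98.29) = 387.3
  CO₂: 0 + 3(98.29) = 294.9
  H₂O: 0 + 4(98.29) = 393.2
Total out = 1096 mol/min; y_O₂ = 387.3 / 1096 = 0.3534.

0.353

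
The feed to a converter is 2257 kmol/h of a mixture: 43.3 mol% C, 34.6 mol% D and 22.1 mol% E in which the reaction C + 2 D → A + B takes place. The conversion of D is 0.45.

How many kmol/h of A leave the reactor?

176 kmol/h

D reacted = 0.45 × 780.9 = 351.4 kmol/h; ν_D = −2, so ξ = 351.4/2 = 175.7 kmol/h.
Outlet amounts (n = n₀ + ν ξ):
  C: 977.3 − 1(175.7) = 801.6
  D: 780.9 − 2(175.7) = 429.5
  A: 0 + 1(175.7) = 175.7
  B: 0 + 1(175.7) = 175.7
  E: 498.8 (inert)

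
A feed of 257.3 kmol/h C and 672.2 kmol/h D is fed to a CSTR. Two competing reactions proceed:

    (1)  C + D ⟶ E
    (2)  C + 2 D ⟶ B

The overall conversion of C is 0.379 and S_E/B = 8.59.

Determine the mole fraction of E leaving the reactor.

Conversion of C: C consumed = 0.379 × 257.3 = 97.52 kmol/h = 1ξ₁ + 1ξ₂.
Selectivity: 1ξ₁ / (1ξ₂) = 8.59 → ξ₁ = 8.59 ξ₂.
Substitute: (1·8.59 + 1) ξ₂ = 97.52 → ξ₂ = 10.17 kmol/h, ξ₁ = 87.35 kmol/h.
Outlet amounts (n = n₀ + Σ ν·ξ):
  C: 257.3 − 1(87.35) − 1(10.17) = 159.8
  D: 672.2 − 1(87.35) − 2(10.17) = 564.5
  E: 0 + 1(87.35) = 87.35
  B: 0 + 1(10.17) = 10.17
Total out = 821.8 kmol/h; y_E = 87.35 / 821.8 = 0.1063.

0.106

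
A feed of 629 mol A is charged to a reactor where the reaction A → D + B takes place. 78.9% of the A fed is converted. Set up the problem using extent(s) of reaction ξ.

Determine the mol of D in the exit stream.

A reacted = 0.789 × 629 = 496.3 mol; ν_A = −1, so ξ = 496.3/1 = 496.3 mol.
Outlet amounts (n = n₀ + ν ξ):
  A: 629 − 1(496.3) = 132.7
  D: 0 + 1(496.3) = 496.3
  B: 0 + 1(496.3) = 496.3

496 mol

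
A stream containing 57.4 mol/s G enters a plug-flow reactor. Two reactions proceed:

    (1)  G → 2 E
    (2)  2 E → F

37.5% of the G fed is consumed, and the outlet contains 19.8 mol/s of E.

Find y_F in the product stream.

Conversion of G: G consumed = 1ξ₁ = 0.375 × 57.4 → ξ₁ = 21.52 mol/s.
E balance: n_E = 0 + 2ξ₁ − 2ξ₂ = 19.8 → ξ₂ = (2·21.52 − 19.8)/2 = 11.62 mol/s.
Outlet amounts (n = n₀ + Σ ν·ξ):
  G: 57.4 − 1(21.52) = 35.88
  E: 0 + 2(21.52) − 2(11.62) = 19.8
  F: 0 + 1(11.62) = 11.62
Total out = 67.3 mol/s; y_F = 11.62 / 67.3 = 0.1727.

0.173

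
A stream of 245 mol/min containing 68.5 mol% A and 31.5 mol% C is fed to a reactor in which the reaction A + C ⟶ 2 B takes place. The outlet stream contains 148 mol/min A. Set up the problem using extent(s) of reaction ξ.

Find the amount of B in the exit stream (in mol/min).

39.6 mol/min

For A: n = n₀ − 1ξ → 148 = 167.8 − 1ξ, giving ξ = 19.82 mol/min.
Outlet amounts (n = n₀ + ν ξ):
  A: 167.8 − 1(19.82) = 148
  C: 77.17 − 1(19.82) = 57.35
  B: 0 + 2(19.82) = 39.65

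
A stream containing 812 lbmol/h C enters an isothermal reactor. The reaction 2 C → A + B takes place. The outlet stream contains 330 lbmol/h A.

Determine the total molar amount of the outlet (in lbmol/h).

For A: n = n₀ + 1ξ → 330 = 0 + 1ξ, giving ξ = 330 lbmol/h.
Outlet amounts (n = n₀ + ν ξ):
  C: 812 − 2(330) = 152
  A: 0 + 1(330) = 330
  B: 0 + 1(330) = 330
Total out = 152 + 330 + 330 = 812 lbmol/h.

812 lbmol/h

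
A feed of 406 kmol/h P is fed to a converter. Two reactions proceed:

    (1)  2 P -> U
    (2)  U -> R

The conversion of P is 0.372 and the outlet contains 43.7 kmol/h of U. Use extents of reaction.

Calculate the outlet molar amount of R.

Conversion of P: P consumed = 2ξ₁ = 0.372 × 406 → ξ₁ = 75.52 kmol/h.
U balance: n_U = 0 + 1ξ₁ − 1ξ₂ = 43.7 → ξ₂ = (1·75.52 − 43.7)/1 = 31.82 kmol/h.
Outlet amounts (n = n₀ + Σ ν·ξ):
  P: 406 − 2(75.52) = 255
  U: 0 + 1(75.52) − 1(31.82) = 43.7
  R: 0 + 1(31.82) = 31.82

31.8 kmol/h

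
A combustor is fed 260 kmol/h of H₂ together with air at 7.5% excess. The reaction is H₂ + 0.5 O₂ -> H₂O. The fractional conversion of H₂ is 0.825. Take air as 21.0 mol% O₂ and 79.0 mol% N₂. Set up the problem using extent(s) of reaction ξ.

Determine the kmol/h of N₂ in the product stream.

Stoichiometric O₂ = 0.5 × 260 = 130 kmol/h; O₂ fed = 130 × 1.075 = 139.8 kmol/h.
N₂ fed = 139.8 × 79/21 = 525.7 kmol/h.
Fuel reacted = 0.825 × 260 → ξ = 214.5 kmol/h.
Outlet (n = n₀ + ν ξ):
  H₂: 260 − 1(214.5) = 45.5
  O₂: 139.8 − 0.5(214.5) = 32.5
  N₂: 525.7 (inert)
  H₂O: 0 + 1(214.5) = 214.5

526 kmol/h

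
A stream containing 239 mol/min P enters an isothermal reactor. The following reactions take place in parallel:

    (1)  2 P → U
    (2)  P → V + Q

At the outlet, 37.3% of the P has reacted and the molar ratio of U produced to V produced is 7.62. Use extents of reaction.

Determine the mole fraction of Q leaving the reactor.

Conversion of P: P consumed = 0.373 × 239 = 89.15 mol/min = 2ξ₁ + 1ξ₂.
Selectivity: 1ξ₁ / (1ξ₂) = 7.62 → ξ₁ = 7.62 ξ₂.
Substitute: (2·7.62 + 1) ξ₂ = 89.15 → ξ₂ = 5.489 mol/min, ξ₁ = 41.83 mol/min.
Outlet amounts (n = n₀ + Σ ν·ξ):
  P: 239 − 2(41.83) − 1(5.489) = 149.9
  U: 0 + 1(41.83) = 41.83
  V: 0 + 1(5.489) = 5.489
  Q: 0 + 1(5.489) = 5.489
Total out = 202.7 mol/min; y_Q = 5.489 / 202.7 = 0.02709.

0.0271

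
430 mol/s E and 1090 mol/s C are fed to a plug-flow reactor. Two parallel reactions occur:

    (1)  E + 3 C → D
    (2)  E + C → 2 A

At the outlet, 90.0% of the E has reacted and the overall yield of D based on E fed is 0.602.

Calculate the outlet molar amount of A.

256 mol/s

Yield of D: 1ξ₁ / 430 = 0.602 → ξ₁ = 258.9 mol/s.
Conversion of E: 1ξ₁ + 1ξ₂ = 0.9 × 430 = 387 → ξ₂ = 128.1 mol/s.
Outlet amounts (n = n₀ + Σ ν·ξ):
  E: 430 − 1(258.9) − 1(128.1) = 43
  C: 1090 − 3(258.9) − 1(128.1) = 185.3
  D: 0 + 1(258.9) = 258.9
  A: 0 + 2(128.1) = 256.3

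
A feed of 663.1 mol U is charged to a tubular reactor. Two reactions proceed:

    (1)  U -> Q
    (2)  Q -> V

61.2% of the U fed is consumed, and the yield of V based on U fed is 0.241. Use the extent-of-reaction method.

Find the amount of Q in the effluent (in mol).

Conversion of U: U consumed = 1ξ₁ = 0.612 × 663.1 → ξ₁ = 405.8 mol.
Yield of V: 1ξ₂ / 663.1 = 0.241 → ξ₂ = 159.8 mol.
Outlet amounts (n = n₀ + Σ ν·ξ):
  U: 663.1 − 1(405.8) = 257.3
  Q: 0 + 1(405.8) − 1(159.8) = 246
  V: 0 + 1(159.8) = 159.8

246 mol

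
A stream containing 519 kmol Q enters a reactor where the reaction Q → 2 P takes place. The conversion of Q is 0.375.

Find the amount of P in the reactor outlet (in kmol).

389 kmol

Q reacted = 0.375 × 519 = 194.6 kmol; ν_Q = −1, so ξ = 194.6/1 = 194.6 kmol.
Outlet amounts (n = n₀ + ν ξ):
  Q: 519 − 1(194.6) = 324.4
  P: 0 + 2(194.6) = 389.2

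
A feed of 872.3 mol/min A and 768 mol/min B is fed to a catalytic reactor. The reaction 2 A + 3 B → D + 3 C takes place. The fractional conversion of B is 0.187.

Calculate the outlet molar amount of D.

B reacted = 0.187 × 768 = 143.6 mol/min; ν_B = −3, so ξ = 143.6/3 = 47.87 mol/min.
Outlet amounts (n = n₀ + ν ξ):
  A: 872.3 − 2(47.87) = 776.6
  B: 768 − 3(47.87) = 624.4
  D: 0 + 1(47.87) = 47.87
  C: 0 + 3(47.87) = 143.6

47.9 mol/min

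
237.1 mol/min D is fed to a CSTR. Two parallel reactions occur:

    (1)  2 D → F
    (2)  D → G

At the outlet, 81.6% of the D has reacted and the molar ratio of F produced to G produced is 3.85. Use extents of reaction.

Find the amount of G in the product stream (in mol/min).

22.2 mol/min

Conversion of D: D consumed = 0.816 × 237.1 = 193.5 mol/min = 2ξ₁ + 1ξ₂.
Selectivity: 1ξ₁ / (1ξ₂) = 3.85 → ξ₁ = 3.85 ξ₂.
Substitute: (2·3.85 + 1) ξ₂ = 193.5 → ξ₂ = 22.24 mol/min, ξ₁ = 85.62 mol/min.
Outlet amounts (n = n₀ + Σ ν·ξ):
  D: 237.1 − 2(85.62) − 1(22.24) = 43.63
  F: 0 + 1(85.62) = 85.62
  G: 0 + 1(22.24) = 22.24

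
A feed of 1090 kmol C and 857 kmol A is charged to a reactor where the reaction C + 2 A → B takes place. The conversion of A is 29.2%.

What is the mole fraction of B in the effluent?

A reacted = 0.292 × 857 = 250.2 kmol; ν_A = −2, so ξ = 250.2/2 = 125.1 kmol.
Outlet amounts (n = n₀ + ν ξ):
  C: 1090 − 1(125.1) = 964.9
  A: 857 − 2(125.1) = 606.8
  B: 0 + 1(125.1) = 125.1
Total out = 1697 kmol; y_B = 125.1 / 1697 = 0.07374.

0.0737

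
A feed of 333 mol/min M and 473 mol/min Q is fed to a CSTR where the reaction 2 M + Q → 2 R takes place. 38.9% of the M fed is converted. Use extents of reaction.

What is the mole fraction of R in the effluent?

M reacted = 0.389 × 333 = 129.5 mol/min; ν_M = −2, so ξ = 129.5/2 = 64.77 mol/min.
Outlet amounts (n = n₀ + ν ξ):
  M: 333 − 2(64.77) = 203.5
  Q: 473 − 1(64.77) = 408.2
  R: 0 + 2(64.77) = 129.5
Total out = 741.2 mol/min; y_R = 129.5 / 741.2 = 0.1748.

0.175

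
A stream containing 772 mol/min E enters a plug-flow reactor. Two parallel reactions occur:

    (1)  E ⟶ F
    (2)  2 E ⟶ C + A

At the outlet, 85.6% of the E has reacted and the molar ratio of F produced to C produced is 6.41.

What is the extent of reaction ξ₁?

ξ₁ = 504 mol/min

Conversion of E: E consumed = 0.856 × 772 = 660.8 mol/min = 1ξ₁ + 2ξ₂.
Selectivity: 1ξ₁ / (1ξ₂) = 6.41 → ξ₁ = 6.41 ξ₂.
Substitute: (1·6.41 + 2) ξ₂ = 660.8 → ξ₂ = 78.58 mol/min, ξ₁ = 503.7 mol/min.
Outlet amounts (n = n₀ + Σ ν·ξ):
  E: 772 − 1(503.7) − 2(78.58) = 111.2
  F: 0 + 1(503.7) = 503.7
  C: 0 + 1(78.58) = 78.58
  A: 0 + 1(78.58) = 78.58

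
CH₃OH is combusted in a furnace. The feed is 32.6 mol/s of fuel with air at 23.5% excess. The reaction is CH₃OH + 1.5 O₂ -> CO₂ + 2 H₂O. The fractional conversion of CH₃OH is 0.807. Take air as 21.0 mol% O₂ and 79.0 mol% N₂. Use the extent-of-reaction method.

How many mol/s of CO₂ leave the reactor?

26.3 mol/s

Stoichiometric O₂ = 1.5 × 32.6 = 48.9 mol/s; O₂ fed = 48.9 × 1.235 = 60.39 mol/s.
N₂ fed = 60.39 × 79/21 = 227.2 mol/s.
Fuel reacted = 0.807 × 32.6 → ξ = 26.31 mol/s.
Outlet (n = n₀ + ν ξ):
  CH₃OH: 32.6 − 1(26.31) = 6.292
  O₂: 60.39 − 1.5(26.31) = 20.93
  N₂: 227.2 (inert)
  CO₂: 0 + 1(26.31) = 26.31
  H₂O: 0 + 2(26.31) = 52.62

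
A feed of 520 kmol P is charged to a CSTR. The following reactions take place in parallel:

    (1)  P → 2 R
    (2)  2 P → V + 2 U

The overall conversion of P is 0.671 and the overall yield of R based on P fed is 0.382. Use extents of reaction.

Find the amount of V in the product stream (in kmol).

Yield of R: 2ξ₁ / 520 = 0.382 → ξ₁ = 99.32 kmol.
Conversion of P: 1ξ₁ + 2ξ₂ = 0.671 × 520 = 348.9 → ξ₂ = 124.8 kmol.
Outlet amounts (n = n₀ + Σ ν·ξ):
  P: 520 − 1(99.32) − 2(124.8) = 171.1
  R: 0 + 2(99.32) = 198.6
  V: 0 + 1(124.8) = 124.8
  U: 0 + 2(124.8) = 249.6

125 kmol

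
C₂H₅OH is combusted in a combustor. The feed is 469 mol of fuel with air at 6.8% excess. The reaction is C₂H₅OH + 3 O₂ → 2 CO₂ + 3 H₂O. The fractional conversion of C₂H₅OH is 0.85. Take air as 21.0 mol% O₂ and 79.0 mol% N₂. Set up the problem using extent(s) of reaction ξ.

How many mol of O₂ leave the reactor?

307 mol

Stoichiometric O₂ = 3 × 469 = 1407 mol; O₂ fed = 1407 × 1.068 = 1503 mol.
N₂ fed = 1503 × 79/21 = 5653 mol.
Fuel reacted = 0.85 × 469 → ξ = 398.6 mol.
Outlet (n = n₀ + ν ξ):
  C₂H₅OH: 469 − 1(398.6) = 70.35
  O₂: 1503 − 3(398.6) = 306.7
  N₂: 5653 (inert)
  CO₂: 0 + 2(398.6) = 797.3
  H₂O: 0 + 3(398.6) = 1196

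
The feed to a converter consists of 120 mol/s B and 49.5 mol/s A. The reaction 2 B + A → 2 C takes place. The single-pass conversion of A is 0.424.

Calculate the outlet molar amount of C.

A reacted = 0.424 × 49.5 = 20.99 mol/s; ν_A = −1, so ξ = 20.99/1 = 20.99 mol/s.
Outlet amounts (n = n₀ + ν ξ):
  B: 120 − 2(20.99) = 78.02
  A: 49.5 − 1(20.99) = 28.51
  C: 0 + 2(20.99) = 41.98

42 mol/s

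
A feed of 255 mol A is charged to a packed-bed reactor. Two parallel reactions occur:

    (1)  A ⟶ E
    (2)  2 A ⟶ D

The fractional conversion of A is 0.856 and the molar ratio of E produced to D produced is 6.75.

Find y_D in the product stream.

Conversion of A: A consumed = 0.856 × 255 = 218.3 mol = 1ξ₁ + 2ξ₂.
Selectivity: 1ξ₁ / (1ξ₂) = 6.75 → ξ₁ = 6.75 ξ₂.
Substitute: (1·6.75 + 2) ξ₂ = 218.3 → ξ₂ = 24.95 mol, ξ₁ = 168.4 mol.
Outlet amounts (n = n₀ + Σ ν·ξ):
  A: 255 − 1(168.4) − 2(24.95) = 36.72
  E: 0 + 1(168.4) = 168.4
  D: 0 + 1(24.95) = 24.95
Total out = 230.1 mol; y_D = 24.95 / 230.1 = 0.1084.

0.108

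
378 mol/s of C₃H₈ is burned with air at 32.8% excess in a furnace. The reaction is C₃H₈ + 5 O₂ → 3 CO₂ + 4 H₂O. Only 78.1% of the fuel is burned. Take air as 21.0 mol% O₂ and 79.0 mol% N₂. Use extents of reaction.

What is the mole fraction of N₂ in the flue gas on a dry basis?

Stoichiometric O₂ = 5 × 378 = 1890 mol/s; O₂ fed = 1890 × 1.328 = 2510 mol/s.
N₂ fed = 2510 × 79/21 = 9442 mol/s.
Fuel reacted = 0.781 × 378 → ξ = 295.2 mol/s.
Outlet (n = n₀ + ν ξ):
  C₃H₈: 378 − 1(295.2) = 82.78
  O₂: 2510 − 5(295.2) = 1034
  N₂: 9442 (inert)
  CO₂: 0 + 3(295.2) = 885.7
  H₂O: 0 + 4(295.2) = 1181
Dry total = 11440 mol/s; y_N₂ (dry) = 9442 / 11440 = 0.825.

0.825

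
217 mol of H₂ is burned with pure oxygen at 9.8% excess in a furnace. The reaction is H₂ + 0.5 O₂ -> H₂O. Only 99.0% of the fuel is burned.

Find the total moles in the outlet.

Stoichiometric O₂ = 0.5 × 217 = 108.5 mol; O₂ fed = 108.5 × 1.098 = 119.1 mol.
Fuel reacted = 0.99 × 217 → ξ = 214.8 mol.
Outlet (n = n₀ + ν ξ):
  H₂: 217 − 1(214.8) = 2.17
  O₂: 119.1 − 0.5(214.8) = 11.72
  H₂O: 0 + 1(214.8) = 214.8
Total out = 2.17 + 11.72 + 214.8 = 228.7 mol.

229 mol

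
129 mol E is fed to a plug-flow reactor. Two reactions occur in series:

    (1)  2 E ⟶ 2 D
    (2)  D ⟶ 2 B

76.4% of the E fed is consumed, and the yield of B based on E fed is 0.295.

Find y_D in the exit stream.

Conversion of E: E consumed = 2ξ₁ = 0.764 × 129 → ξ₁ = 49.28 mol.
Yield of B: 2ξ₂ / 129 = 0.295 → ξ₂ = 19.03 mol.
Outlet amounts (n = n₀ + Σ ν·ξ):
  E: 129 − 2(49.28) = 30.44
  D: 0 + 2(49.28) − 1(19.03) = 79.53
  B: 0 + 2(19.03) = 38.05
Total out = 148 mol; y_D = 79.53 / 148 = 0.5373.

0.537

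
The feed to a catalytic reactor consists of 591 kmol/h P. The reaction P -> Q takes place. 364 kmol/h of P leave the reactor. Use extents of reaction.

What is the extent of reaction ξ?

For P: n = n₀ − 1ξ → 364 = 591 − 1ξ, giving ξ = 227 kmol/h.
Outlet amounts (n = n₀ + ν ξ):
  P: 591 − 1(227) = 364
  Q: 0 + 1(227) = 227

ξ = 227 kmol/h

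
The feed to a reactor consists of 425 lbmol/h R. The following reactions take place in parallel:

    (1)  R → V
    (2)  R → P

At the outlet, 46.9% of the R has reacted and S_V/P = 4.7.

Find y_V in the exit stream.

0.387

Conversion of R: R consumed = 0.469 × 425 = 199.3 lbmol/h = 1ξ₁ + 1ξ₂.
Selectivity: 1ξ₁ / (1ξ₂) = 4.7 → ξ₁ = 4.7 ξ₂.
Substitute: (1·4.7 + 1) ξ₂ = 199.3 → ξ₂ = 34.97 lbmol/h, ξ₁ = 164.4 lbmol/h.
Outlet amounts (n = n₀ + Σ ν·ξ):
  R: 425 − 1(164.4) − 1(34.97) = 225.7
  V: 0 + 1(164.4) = 164.4
  P: 0 + 1(34.97) = 34.97
Total out = 425 lbmol/h; y_V = 164.4 / 425 = 0.3867.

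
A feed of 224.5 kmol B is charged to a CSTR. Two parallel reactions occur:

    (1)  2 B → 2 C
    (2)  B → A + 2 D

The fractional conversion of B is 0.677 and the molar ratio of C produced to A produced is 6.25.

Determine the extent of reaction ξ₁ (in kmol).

ξ₁ = 65.5 kmol

Conversion of B: B consumed = 0.677 × 224.5 = 152 kmol = 2ξ₁ + 1ξ₂.
Selectivity: 2ξ₁ / (1ξ₂) = 6.25 → ξ₁ = 3.125 ξ₂.
Substitute: (2·3.125 + 1) ξ₂ = 152 → ξ₂ = 20.96 kmol, ξ₁ = 65.51 kmol.
Outlet amounts (n = n₀ + Σ ν·ξ):
  B: 224.5 − 2(65.51) − 1(20.96) = 72.51
  C: 0 + 2(65.51) = 131
  A: 0 + 1(20.96) = 20.96
  D: 0 + 2(20.96) = 41.93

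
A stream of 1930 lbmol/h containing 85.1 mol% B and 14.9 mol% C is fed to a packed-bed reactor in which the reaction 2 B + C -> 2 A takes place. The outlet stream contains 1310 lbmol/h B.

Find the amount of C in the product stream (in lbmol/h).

For B: n = n₀ − 2ξ → 1310 = 1642 − 2ξ, giving ξ = 166.2 lbmol/h.
Outlet amounts (n = n₀ + ν ξ):
  B: 1642 − 2(166.2) = 1310
  C: 287.6 − 1(166.2) = 121.4
  A: 0 + 2(166.2) = 332.4

121 lbmol/h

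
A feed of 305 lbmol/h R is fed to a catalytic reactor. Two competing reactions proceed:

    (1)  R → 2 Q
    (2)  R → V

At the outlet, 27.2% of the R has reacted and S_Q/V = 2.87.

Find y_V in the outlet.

0.0963

Conversion of R: R consumed = 0.272 × 305 = 82.96 lbmol/h = 1ξ₁ + 1ξ₂.
Selectivity: 2ξ₁ / (1ξ₂) = 2.87 → ξ₁ = 1.435 ξ₂.
Substitute: (1·1.435 + 1) ξ₂ = 82.96 → ξ₂ = 34.07 lbmol/h, ξ₁ = 48.89 lbmol/h.
Outlet amounts (n = n₀ + Σ ν·ξ):
  R: 305 − 1(48.89) − 1(34.07) = 222
  Q: 0 + 2(48.89) = 97.78
  V: 0 + 1(34.07) = 34.07
Total out = 353.9 lbmol/h; y_V = 34.07 / 353.9 = 0.09627.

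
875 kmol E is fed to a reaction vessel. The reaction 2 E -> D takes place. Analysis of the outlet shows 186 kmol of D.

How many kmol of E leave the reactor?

For D: n = n₀ + 1ξ → 186 = 0 + 1ξ, giving ξ = 186 kmol.
Outlet amounts (n = n₀ + ν ξ):
  E: 875 − 2(186) = 503
  D: 0 + 1(186) = 186

503 kmol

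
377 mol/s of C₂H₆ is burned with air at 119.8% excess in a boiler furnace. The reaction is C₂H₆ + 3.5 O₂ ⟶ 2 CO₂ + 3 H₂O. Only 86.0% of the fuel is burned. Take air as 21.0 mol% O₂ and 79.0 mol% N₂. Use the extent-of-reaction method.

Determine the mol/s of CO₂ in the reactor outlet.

648 mol/s

Stoichiometric O₂ = 3.5 × 377 = 1320 mol/s; O₂ fed = 1320 × 2.198 = 2900 mol/s.
N₂ fed = 2900 × 79/21 = 10910 mol/s.
Fuel reacted = 0.86 × 377 → ξ = 324.2 mol/s.
Outlet (n = n₀ + ν ξ):
  C₂H₆: 377 − 1(324.2) = 52.78
  O₂: 2900 − 3.5(324.2) = 1765
  N₂: 10910 (inert)
  CO₂: 0 + 2(324.2) = 648.4
  H₂O: 0 + 3(324.2) = 972.7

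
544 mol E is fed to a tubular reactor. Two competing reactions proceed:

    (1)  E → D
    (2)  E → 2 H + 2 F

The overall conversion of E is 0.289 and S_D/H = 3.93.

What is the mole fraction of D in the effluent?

Conversion of E: E consumed = 0.289 × 544 = 157.2 mol = 1ξ₁ + 1ξ₂.
Selectivity: 1ξ₁ / (2ξ₂) = 3.93 → ξ₁ = 7.86 ξ₂.
Substitute: (1·7.86 + 1) ξ₂ = 157.2 → ξ₂ = 17.74 mol, ξ₁ = 139.5 mol.
Outlet amounts (n = n₀ + Σ ν·ξ):
  E: 544 − 1(139.5) − 1(17.74) = 386.8
  D: 0 + 1(139.5) = 139.5
  H: 0 + 2(17.74) = 35.49
  F: 0 + 2(17.74) = 35.49
Total out = 597.2 mol; y_D = 139.5 / 597.2 = 0.2335.

0.234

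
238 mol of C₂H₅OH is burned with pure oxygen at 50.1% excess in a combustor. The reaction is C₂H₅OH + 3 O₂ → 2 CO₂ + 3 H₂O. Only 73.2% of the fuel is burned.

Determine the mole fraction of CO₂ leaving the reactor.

0.235

Stoichiometric O₂ = 3 × 238 = 714 mol; O₂ fed = 714 × 1.501 = 1072 mol.
Fuel reacted = 0.732 × 238 → ξ = 174.2 mol.
Outlet (n = n₀ + ν ξ):
  C₂H₅OH: 238 − 1(174.2) = 63.78
  O₂: 1072 − 3(174.2) = 549.1
  CO₂: 0 + 2(174.2) = 348.4
  H₂O: 0 + 3(174.2) = 522.6
Total out = 1484 mol; y_CO₂ = 348.4 / 1484 = 0.2348.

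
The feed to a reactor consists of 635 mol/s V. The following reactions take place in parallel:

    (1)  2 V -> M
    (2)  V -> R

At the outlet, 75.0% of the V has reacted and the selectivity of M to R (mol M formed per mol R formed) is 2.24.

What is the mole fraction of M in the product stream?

Conversion of V: V consumed = 0.75 × 635 = 476.2 mol/s = 2ξ₁ + 1ξ₂.
Selectivity: 1ξ₁ / (1ξ₂) = 2.24 → ξ₁ = 2.24 ξ₂.
Substitute: (2·2.24 + 1) ξ₂ = 476.2 → ξ₂ = 86.91 mol/s, ξ₁ = 194.7 mol/s.
Outlet amounts (n = n₀ + Σ ν·ξ):
  V: 635 − 2(194.7) − 1(86.91) = 158.8
  M: 0 + 1(194.7) = 194.7
  R: 0 + 1(86.91) = 86.91
Total out = 440.3 mol/s; y_M = 194.7 / 440.3 = 0.4421.

0.442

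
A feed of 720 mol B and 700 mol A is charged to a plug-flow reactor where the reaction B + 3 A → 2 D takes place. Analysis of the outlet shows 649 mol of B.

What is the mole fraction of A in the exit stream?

For B: n = n₀ − 1ξ → 649 = 720 − 1ξ, giving ξ = 71 mol.
Outlet amounts (n = n₀ + ν ξ):
  B: 720 − 1(71) = 649
  A: 700 − 3(71) = 487
  D: 0 + 2(71) = 142
Total out = 1278 mol; y_A = 487 / 1278 = 0.3811.

0.381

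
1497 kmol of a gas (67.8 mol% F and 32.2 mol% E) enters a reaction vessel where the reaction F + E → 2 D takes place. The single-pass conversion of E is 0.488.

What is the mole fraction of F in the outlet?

E reacted = 0.488 × 482 = 235.2 kmol; ν_E = −1, so ξ = 235.2/1 = 235.2 kmol.
Outlet amounts (n = n₀ + ν ξ):
  F: 1015 − 1(235.2) = 779.7
  E: 482 − 1(235.2) = 246.8
  D: 0 + 2(235.2) = 470.5
Total out = 1497 kmol; y_F = 779.7 / 1497 = 0.5209.

0.521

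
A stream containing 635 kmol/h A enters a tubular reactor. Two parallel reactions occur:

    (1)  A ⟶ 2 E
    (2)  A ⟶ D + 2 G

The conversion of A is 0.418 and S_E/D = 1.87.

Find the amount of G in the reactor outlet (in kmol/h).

Conversion of A: A consumed = 0.418 × 635 = 265.4 kmol/h = 1ξ₁ + 1ξ₂.
Selectivity: 2ξ₁ / (1ξ₂) = 1.87 → ξ₁ = 0.935 ξ₂.
Substitute: (1·0.935 + 1) ξ₂ = 265.4 → ξ₂ = 137.2 kmol/h, ξ₁ = 128.3 kmol/h.
Outlet amounts (n = n₀ + Σ ν·ξ):
  A: 635 − 1(128.3) − 1(137.2) = 369.6
  E: 0 + 2(128.3) = 256.5
  D: 0 + 1(137.2) = 137.2
  G: 0 + 2(137.2) = 274.3

274 kmol/h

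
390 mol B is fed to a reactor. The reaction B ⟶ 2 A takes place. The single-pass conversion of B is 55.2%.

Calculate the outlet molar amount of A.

B reacted = 0.552 × 390 = 215.3 mol; ν_B = −1, so ξ = 215.3/1 = 215.3 mol.
Outlet amounts (n = n₀ + ν ξ):
  B: 390 − 1(215.3) = 174.7
  A: 0 + 2(215.3) = 430.6

431 mol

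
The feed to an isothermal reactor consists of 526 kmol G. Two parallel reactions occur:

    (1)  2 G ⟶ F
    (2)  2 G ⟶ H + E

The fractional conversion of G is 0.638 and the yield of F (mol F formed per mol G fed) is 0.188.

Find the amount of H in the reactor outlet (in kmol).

Yield of F: 1ξ₁ / 526 = 0.188 → ξ₁ = 98.89 kmol.
Conversion of G: 2ξ₁ + 2ξ₂ = 0.638 × 526 = 335.6 → ξ₂ = 68.91 kmol.
Outlet amounts (n = n₀ + Σ ν·ξ):
  G: 526 − 2(98.89) − 2(68.91) = 190.4
  F: 0 + 1(98.89) = 98.89
  H: 0 + 1(68.91) = 68.91
  E: 0 + 1(68.91) = 68.91

68.9 kmol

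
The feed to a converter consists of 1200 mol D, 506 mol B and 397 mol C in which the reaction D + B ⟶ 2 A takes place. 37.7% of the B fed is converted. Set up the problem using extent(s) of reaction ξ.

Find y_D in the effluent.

0.48

B reacted = 0.377 × 506 = 190.8 mol; ν_B = −1, so ξ = 190.8/1 = 190.8 mol.
Outlet amounts (n = n₀ + ν ξ):
  D: 1200 − 1(190.8) = 1009
  B: 506 − 1(190.8) = 315.2
  A: 0 + 2(190.8) = 381.5
  C: 397 (inert)
Total out = 2103 mol; y_D = 1009 / 2103 = 0.4799.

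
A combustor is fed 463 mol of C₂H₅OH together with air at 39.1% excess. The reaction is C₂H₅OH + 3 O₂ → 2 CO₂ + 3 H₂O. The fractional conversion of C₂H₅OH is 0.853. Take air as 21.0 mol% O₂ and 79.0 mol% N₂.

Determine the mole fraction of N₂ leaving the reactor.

Stoichiometric O₂ = 3 × 463 = 1389 mol; O₂ fed = 1389 × 1.391 = 1932 mol.
N₂ fed = 1932 × 79/21 = 7268 mol.
Fuel reacted = 0.853 × 463 → ξ = 394.9 mol.
Outlet (n = n₀ + ν ξ):
  C₂H₅OH: 463 − 1(394.9) = 68.06
  O₂: 1932 − 3(394.9) = 747.3
  N₂: 7268 (inert)
  CO₂: 0 + 2(394.9) = 789.9
  H₂O: 0 + 3(394.9) = 1185
Total out = 10060 mol; y_N₂ = 7268 / 10060 = 0.7226.

0.723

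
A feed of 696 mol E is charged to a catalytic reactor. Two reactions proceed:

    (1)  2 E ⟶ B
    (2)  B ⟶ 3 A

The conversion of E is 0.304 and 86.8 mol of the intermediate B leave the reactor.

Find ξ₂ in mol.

ξ₂ = 19 mol

Conversion of E: E consumed = 2ξ₁ = 0.304 × 696 → ξ₁ = 105.8 mol.
B balance: n_B = 0 + 1ξ₁ − 1ξ₂ = 86.8 → ξ₂ = (1·105.8 − 86.8)/1 = 18.99 mol.
Outlet amounts (n = n₀ + Σ ν·ξ):
  E: 696 − 2(105.8) = 484.4
  B: 0 + 1(105.8) − 1(18.99) = 86.8
  A: 0 + 3(18.99) = 56.98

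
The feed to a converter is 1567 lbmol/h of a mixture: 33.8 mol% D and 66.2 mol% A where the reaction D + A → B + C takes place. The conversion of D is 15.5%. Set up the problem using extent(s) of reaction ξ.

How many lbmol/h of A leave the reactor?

D reacted = 0.155 × 529.6 = 82.1 lbmol/h; ν_D = −1, so ξ = 82.1/1 = 82.1 lbmol/h.
Outlet amounts (n = n₀ + ν ξ):
  D: 529.6 − 1(82.1) = 447.6
  A: 1037 − 1(82.1) = 955.3
  B: 0 + 1(82.1) = 82.1
  C: 0 + 1(82.1) = 82.1

955 lbmol/h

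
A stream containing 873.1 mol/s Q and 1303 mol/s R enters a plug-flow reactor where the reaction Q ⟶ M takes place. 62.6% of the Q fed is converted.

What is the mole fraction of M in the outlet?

Q reacted = 0.626 × 873.1 = 546.6 mol/s; ν_Q = −1, so ξ = 546.6/1 = 546.6 mol/s.
Outlet amounts (n = n₀ + ν ξ):
  Q: 873.1 − 1(546.6) = 326.5
  M: 0 + 1(546.6) = 546.6
  R: 1303 (inert)
Total out = 2176 mol/s; y_M = 546.6 / 2176 = 0.2512.

0.251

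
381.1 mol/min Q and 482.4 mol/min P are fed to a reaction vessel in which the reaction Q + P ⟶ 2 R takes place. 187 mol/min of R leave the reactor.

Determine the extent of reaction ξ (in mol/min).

For R: n = n₀ + 2ξ → 187 = 0 + 2ξ, giving ξ = 93.5 mol/min.
Outlet amounts (n = n₀ + ν ξ):
  Q: 381.1 − 1(93.5) = 287.6
  P: 482.4 − 1(93.5) = 388.9
  R: 0 + 2(93.5) = 187

ξ = 93.5 mol/min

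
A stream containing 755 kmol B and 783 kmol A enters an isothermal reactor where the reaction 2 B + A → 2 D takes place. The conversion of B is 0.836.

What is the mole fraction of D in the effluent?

B reacted = 0.836 × 755 = 631.2 kmol; ν_B = −2, so ξ = 631.2/2 = 315.6 kmol.
Outlet amounts (n = n₀ + ν ξ):
  B: 755 − 2(315.6) = 123.8
  A: 783 − 1(315.6) = 467.4
  D: 0 + 2(315.6) = 631.2
Total out = 1222 kmol; y_D = 631.2 / 1222 = 0.5163.

0.516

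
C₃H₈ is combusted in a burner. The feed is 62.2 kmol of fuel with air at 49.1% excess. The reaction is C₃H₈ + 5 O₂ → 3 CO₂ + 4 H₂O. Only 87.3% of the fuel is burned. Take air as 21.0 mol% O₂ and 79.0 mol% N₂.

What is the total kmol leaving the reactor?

Stoichiometric O₂ = 5 × 62.2 = 311 kmol; O₂ fed = 311 × 1.491 = 463.7 kmol.
N₂ fed = 463.7 × 79/21 = 1744 kmol.
Fuel reacted = 0.873 × 62.2 → ξ = 54.3 kmol.
Outlet (n = n₀ + ν ξ):
  C₃H₈: 62.2 − 1(54.3) = 7.899
  O₂: 463.7 − 5(54.3) = 192.2
  N₂: 1744 (inert)
  CO₂: 0 + 3(54.3) = 162.9
  H₂O: 0 + 4(54.3) = 217.2
Total out = 7.899 + 192.2 + 1744 + 162.9 + 217.2 = 2325 kmol.

2320 kmol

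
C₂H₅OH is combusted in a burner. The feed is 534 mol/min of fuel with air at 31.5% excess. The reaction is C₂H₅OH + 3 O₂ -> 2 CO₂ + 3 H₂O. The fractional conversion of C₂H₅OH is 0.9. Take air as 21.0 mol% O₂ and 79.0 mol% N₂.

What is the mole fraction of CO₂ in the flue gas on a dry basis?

0.1

Stoichiometric O₂ = 3 × 534 = 1602 mol/min; O₂ fed = 1602 × 1.315 = 2107 mol/min.
N₂ fed = 2107 × 79/21 = 7925 mol/min.
Fuel reacted = 0.9 × 534 → ξ = 480.6 mol/min.
Outlet (n = n₀ + ν ξ):
  C₂H₅OH: 534 − 1(480.6) = 53.4
  O₂: 2107 − 3(480.6) = 664.8
  N₂: 7925 (inert)
  CO₂: 0 + 2(480.6) = 961.2
  H₂O: 0 + 3(480.6) = 1442
Dry total = 9604 mol/min; y_CO₂ (dry) = 961.2 / 9604 = 0.1001.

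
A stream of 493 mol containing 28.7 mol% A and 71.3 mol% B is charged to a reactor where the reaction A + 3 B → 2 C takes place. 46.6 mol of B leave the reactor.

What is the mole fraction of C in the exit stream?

0.702

For B: n = n₀ − 3ξ → 46.6 = 351.5 − 3ξ, giving ξ = 101.6 mol.
Outlet amounts (n = n₀ + ν ξ):
  A: 141.5 − 1(101.6) = 39.85
  B: 351.5 − 3(101.6) = 46.6
  C: 0 + 2(101.6) = 203.3
Total out = 289.7 mol; y_C = 203.3 / 289.7 = 0.7016.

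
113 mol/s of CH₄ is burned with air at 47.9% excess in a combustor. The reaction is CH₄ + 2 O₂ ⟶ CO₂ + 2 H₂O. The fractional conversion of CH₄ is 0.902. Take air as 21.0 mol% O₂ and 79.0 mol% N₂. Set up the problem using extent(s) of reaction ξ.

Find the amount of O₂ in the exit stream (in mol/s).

130 mol/s

Stoichiometric O₂ = 2 × 113 = 226 mol/s; O₂ fed = 226 × 1.479 = 334.3 mol/s.
N₂ fed = 334.3 × 79/21 = 1257 mol/s.
Fuel reacted = 0.902 × 113 → ξ = 101.9 mol/s.
Outlet (n = n₀ + ν ξ):
  CH₄: 113 − 1(101.9) = 11.07
  O₂: 334.3 − 2(101.9) = 130.4
  N₂: 1257 (inert)
  CO₂: 0 + 1(101.9) = 101.9
  H₂O: 0 + 2(101.9) = 203.9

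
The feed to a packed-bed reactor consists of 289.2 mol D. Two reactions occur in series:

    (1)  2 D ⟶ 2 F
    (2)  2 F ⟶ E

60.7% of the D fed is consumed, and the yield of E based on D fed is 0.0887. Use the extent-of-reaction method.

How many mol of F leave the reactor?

Conversion of D: D consumed = 2ξ₁ = 0.607 × 289.2 → ξ₁ = 87.77 mol.
Yield of E: 1ξ₂ / 289.2 = 0.0887 → ξ₂ = 25.65 mol.
Outlet amounts (n = n₀ + Σ ν·ξ):
  D: 289.2 − 2(87.77) = 113.7
  F: 0 + 2(87.77) − 2(25.65) = 124.2
  E: 0 + 1(25.65) = 25.65

124 mol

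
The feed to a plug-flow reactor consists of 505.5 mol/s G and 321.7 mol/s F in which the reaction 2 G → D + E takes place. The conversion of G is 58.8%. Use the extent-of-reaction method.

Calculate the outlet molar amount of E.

G reacted = 0.588 × 505.5 = 297.2 mol/s; ν_G = −2, so ξ = 297.2/2 = 148.6 mol/s.
Outlet amounts (n = n₀ + ν ξ):
  G: 505.5 − 2(148.6) = 208.3
  D: 0 + 1(148.6) = 148.6
  E: 0 + 1(148.6) = 148.6
  F: 321.7 (inert)

149 mol/s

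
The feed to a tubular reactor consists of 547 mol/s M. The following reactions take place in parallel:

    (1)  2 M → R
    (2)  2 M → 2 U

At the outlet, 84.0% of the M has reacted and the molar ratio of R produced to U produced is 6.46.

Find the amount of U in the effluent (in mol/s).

33 mol/s

Conversion of M: M consumed = 0.84 × 547 = 459.5 mol/s = 2ξ₁ + 2ξ₂.
Selectivity: 1ξ₁ / (2ξ₂) = 6.46 → ξ₁ = 12.92 ξ₂.
Substitute: (2·12.92 + 2) ξ₂ = 459.5 → ξ₂ = 16.5 mol/s, ξ₁ = 213.2 mol/s.
Outlet amounts (n = n₀ + Σ ν·ξ):
  M: 547 − 2(213.2) − 2(16.5) = 87.52
  R: 0 + 1(213.2) = 213.2
  U: 0 + 2(16.5) = 33.01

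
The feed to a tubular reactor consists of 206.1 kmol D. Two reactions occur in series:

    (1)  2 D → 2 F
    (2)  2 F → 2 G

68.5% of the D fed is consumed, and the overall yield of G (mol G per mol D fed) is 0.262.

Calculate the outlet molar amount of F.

Conversion of D: D consumed = 2ξ₁ = 0.685 × 206.1 → ξ₁ = 70.59 kmol.
Yield of G: 2ξ₂ / 206.1 = 0.262 → ξ₂ = 27 kmol.
Outlet amounts (n = n₀ + Σ ν·ξ):
  D: 206.1 − 2(70.59) = 64.92
  F: 0 + 2(70.59) − 2(27) = 87.18
  G: 0 + 2(27) = 54

87.2 kmol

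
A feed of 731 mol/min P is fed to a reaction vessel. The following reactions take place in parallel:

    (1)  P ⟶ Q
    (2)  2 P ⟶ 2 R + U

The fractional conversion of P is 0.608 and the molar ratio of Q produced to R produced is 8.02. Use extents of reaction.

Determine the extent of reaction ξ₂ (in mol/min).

ξ₂ = 24.6 mol/min

Conversion of P: P consumed = 0.608 × 731 = 444.4 mol/min = 1ξ₁ + 2ξ₂.
Selectivity: 1ξ₁ / (2ξ₂) = 8.02 → ξ₁ = 16.04 ξ₂.
Substitute: (1·16.04 + 2) ξ₂ = 444.4 → ξ₂ = 24.64 mol/min, ξ₁ = 395.2 mol/min.
Outlet amounts (n = n₀ + Σ ν·ξ):
  P: 731 − 1(395.2) − 2(24.64) = 286.6
  Q: 0 + 1(395.2) = 395.2
  R: 0 + 2(24.64) = 49.27
  U: 0 + 1(24.64) = 24.64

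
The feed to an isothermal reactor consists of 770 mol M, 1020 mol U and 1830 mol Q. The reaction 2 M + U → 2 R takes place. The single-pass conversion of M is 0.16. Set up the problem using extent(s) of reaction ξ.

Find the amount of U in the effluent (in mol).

958 mol

M reacted = 0.16 × 770 = 123.2 mol; ν_M = −2, so ξ = 123.2/2 = 61.6 mol.
Outlet amounts (n = n₀ + ν ξ):
  M: 770 − 2(61.6) = 646.8
  U: 1020 − 1(61.6) = 958.4
  R: 0 + 2(61.6) = 123.2
  Q: 1830 (inert)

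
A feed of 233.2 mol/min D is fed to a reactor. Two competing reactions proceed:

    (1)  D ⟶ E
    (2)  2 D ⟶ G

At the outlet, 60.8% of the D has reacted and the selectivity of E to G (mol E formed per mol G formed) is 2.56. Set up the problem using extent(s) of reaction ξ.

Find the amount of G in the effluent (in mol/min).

Conversion of D: D consumed = 0.608 × 233.2 = 141.8 mol/min = 1ξ₁ + 2ξ₂.
Selectivity: 1ξ₁ / (1ξ₂) = 2.56 → ξ₁ = 2.56 ξ₂.
Substitute: (1·2.56 + 2) ξ₂ = 141.8 → ξ₂ = 31.09 mol/min, ξ₁ = 79.6 mol/min.
Outlet amounts (n = n₀ + Σ ν·ξ):
  D: 233.2 − 1(79.6) − 2(31.09) = 91.41
  E: 0 + 1(79.6) = 79.6
  G: 0 + 1(31.09) = 31.09

31.1 mol/min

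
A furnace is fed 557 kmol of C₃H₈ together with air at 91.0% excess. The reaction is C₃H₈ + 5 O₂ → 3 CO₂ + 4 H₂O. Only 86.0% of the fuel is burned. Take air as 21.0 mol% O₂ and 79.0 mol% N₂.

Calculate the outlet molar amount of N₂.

20000 kmol

Stoichiometric O₂ = 5 × 557 = 2785 kmol; O₂ fed = 2785 × 1.910 = 5319 kmol.
N₂ fed = 5319 × 79/21 = 20010 kmol.
Fuel reacted = 0.86 × 557 → ξ = 479 kmol.
Outlet (n = n₀ + ν ξ):
  C₃H₈: 557 − 1(479) = 77.98
  O₂: 5319 − 5(479) = 2924
  N₂: 20010 (inert)
  CO₂: 0 + 3(479) = 1437
  H₂O: 0 + 4(479) = 1916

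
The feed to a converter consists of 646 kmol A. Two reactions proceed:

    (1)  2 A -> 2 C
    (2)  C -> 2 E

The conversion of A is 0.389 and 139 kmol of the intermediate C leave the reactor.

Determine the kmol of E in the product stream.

Conversion of A: A consumed = 2ξ₁ = 0.389 × 646 → ξ₁ = 125.6 kmol.
C balance: n_C = 0 + 2ξ₁ − 1ξ₂ = 139 → ξ₂ = (2·125.6 − 139)/1 = 112.3 kmol.
Outlet amounts (n = n₀ + Σ ν·ξ):
  A: 646 − 2(125.6) = 394.7
  C: 0 + 2(125.6) − 1(112.3) = 139
  E: 0 + 2(112.3) = 224.6

225 kmol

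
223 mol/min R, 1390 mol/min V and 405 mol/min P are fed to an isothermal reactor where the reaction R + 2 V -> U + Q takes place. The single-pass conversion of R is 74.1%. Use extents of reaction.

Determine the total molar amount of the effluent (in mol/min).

R reacted = 0.741 × 223 = 165.2 mol/min; ν_R = −1, so ξ = 165.2/1 = 165.2 mol/min.
Outlet amounts (n = n₀ + ν ξ):
  R: 223 − 1(165.2) = 57.76
  V: 1390 − 2(165.2) = 1060
  U: 0 + 1(165.2) = 165.2
  Q: 0 + 1(165.2) = 165.2
  P: 405 (inert)
Total out = 57.76 + 1060 + 165.2 + 165.2 + 405 = 1853 mol/min.

1850 mol/min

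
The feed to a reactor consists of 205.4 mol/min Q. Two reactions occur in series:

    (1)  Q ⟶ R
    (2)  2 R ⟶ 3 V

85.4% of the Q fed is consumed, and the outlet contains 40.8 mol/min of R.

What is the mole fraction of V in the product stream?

Conversion of Q: Q consumed = 1ξ₁ = 0.854 × 205.4 → ξ₁ = 175.4 mol/min.
R balance: n_R = 0 + 1ξ₁ − 2ξ₂ = 40.8 → ξ₂ = (1·175.4 − 40.8)/2 = 67.31 mol/min.
Outlet amounts (n = n₀ + Σ ν·ξ):
  Q: 205.4 − 1(175.4) = 29.99
  R: 0 + 1(175.4) − 2(67.31) = 40.8
  V: 0 + 3(67.31) = 201.9
Total out = 272.7 mol/min; y_V = 201.9 / 272.7 = 0.7404.

0.74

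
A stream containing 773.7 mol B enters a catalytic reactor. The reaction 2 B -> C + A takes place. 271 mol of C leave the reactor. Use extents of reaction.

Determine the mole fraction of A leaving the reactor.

0.35

For C: n = n₀ + 1ξ → 271 = 0 + 1ξ, giving ξ = 271 mol.
Outlet amounts (n = n₀ + ν ξ):
  B: 773.7 − 2(271) = 231.7
  C: 0 + 1(271) = 271
  A: 0 + 1(271) = 271
Total out = 773.7 mol; y_A = 271 / 773.7 = 0.3503.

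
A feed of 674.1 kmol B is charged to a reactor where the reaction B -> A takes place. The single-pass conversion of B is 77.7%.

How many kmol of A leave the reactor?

B reacted = 0.777 × 674.1 = 523.8 kmol; ν_B = −1, so ξ = 523.8/1 = 523.8 kmol.
Outlet amounts (n = n₀ + ν ξ):
  B: 674.1 − 1(523.8) = 150.3
  A: 0 + 1(523.8) = 523.8

524 kmol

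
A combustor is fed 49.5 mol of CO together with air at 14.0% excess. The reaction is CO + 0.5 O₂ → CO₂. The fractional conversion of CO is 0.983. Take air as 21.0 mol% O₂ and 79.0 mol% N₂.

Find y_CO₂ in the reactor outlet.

0.305

Stoichiometric O₂ = 0.5 × 49.5 = 24.75 mol; O₂ fed = 24.75 × 1.140 = 28.22 mol.
N₂ fed = 28.22 × 79/21 = 106.1 mol.
Fuel reacted = 0.983 × 49.5 → ξ = 48.66 mol.
Outlet (n = n₀ + ν ξ):
  CO: 49.5 − 1(48.66) = 0.8415
  O₂: 28.22 − 0.5(48.66) = 3.886
  N₂: 106.1 (inert)
  CO₂: 0 + 1(48.66) = 48.66
Total out = 159.5 mol; y_CO₂ = 48.66 / 159.5 = 0.305.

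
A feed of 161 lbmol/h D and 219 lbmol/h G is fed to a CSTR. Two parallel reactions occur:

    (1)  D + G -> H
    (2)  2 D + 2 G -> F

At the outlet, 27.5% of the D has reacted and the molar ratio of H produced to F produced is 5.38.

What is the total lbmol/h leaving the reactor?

330 lbmol/h

Conversion of D: D consumed = 0.275 × 161 = 44.28 lbmol/h = 1ξ₁ + 2ξ₂.
Selectivity: 1ξ₁ / (1ξ₂) = 5.38 → ξ₁ = 5.38 ξ₂.
Substitute: (1·5.38 + 2) ξ₂ = 44.28 → ξ₂ = 5.999 lbmol/h, ξ₁ = 32.28 lbmol/h.
Outlet amounts (n = n₀ + Σ ν·ξ):
  D: 161 − 1(32.28) − 2(5.999) = 116.7
  G: 219 − 1(32.28) − 2(5.999) = 174.7
  H: 0 + 1(32.28) = 32.28
  F: 0 + 1(5.999) = 5.999
Total out = 116.7 + 174.7 + 32.28 + 5.999 = 329.7 lbmol/h.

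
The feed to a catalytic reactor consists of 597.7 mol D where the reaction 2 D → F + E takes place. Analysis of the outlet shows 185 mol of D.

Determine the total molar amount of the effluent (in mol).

598 mol

For D: n = n₀ − 2ξ → 185 = 597.7 − 2ξ, giving ξ = 206.4 mol.
Outlet amounts (n = n₀ + ν ξ):
  D: 597.7 − 2(206.4) = 185
  F: 0 + 1(206.4) = 206.4
  E: 0 + 1(206.4) = 206.4
Total out = 185 + 206.4 + 206.4 = 597.7 mol.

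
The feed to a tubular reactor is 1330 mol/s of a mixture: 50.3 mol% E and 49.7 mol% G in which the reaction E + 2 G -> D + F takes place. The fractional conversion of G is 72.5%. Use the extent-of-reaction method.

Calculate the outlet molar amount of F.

240 mol/s

G reacted = 0.725 × 661 = 479.2 mol/s; ν_G = −2, so ξ = 479.2/2 = 239.6 mol/s.
Outlet amounts (n = n₀ + ν ξ):
  E: 669 − 1(239.6) = 429.4
  G: 661 − 2(239.6) = 181.8
  D: 0 + 1(239.6) = 239.6
  F: 0 + 1(239.6) = 239.6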